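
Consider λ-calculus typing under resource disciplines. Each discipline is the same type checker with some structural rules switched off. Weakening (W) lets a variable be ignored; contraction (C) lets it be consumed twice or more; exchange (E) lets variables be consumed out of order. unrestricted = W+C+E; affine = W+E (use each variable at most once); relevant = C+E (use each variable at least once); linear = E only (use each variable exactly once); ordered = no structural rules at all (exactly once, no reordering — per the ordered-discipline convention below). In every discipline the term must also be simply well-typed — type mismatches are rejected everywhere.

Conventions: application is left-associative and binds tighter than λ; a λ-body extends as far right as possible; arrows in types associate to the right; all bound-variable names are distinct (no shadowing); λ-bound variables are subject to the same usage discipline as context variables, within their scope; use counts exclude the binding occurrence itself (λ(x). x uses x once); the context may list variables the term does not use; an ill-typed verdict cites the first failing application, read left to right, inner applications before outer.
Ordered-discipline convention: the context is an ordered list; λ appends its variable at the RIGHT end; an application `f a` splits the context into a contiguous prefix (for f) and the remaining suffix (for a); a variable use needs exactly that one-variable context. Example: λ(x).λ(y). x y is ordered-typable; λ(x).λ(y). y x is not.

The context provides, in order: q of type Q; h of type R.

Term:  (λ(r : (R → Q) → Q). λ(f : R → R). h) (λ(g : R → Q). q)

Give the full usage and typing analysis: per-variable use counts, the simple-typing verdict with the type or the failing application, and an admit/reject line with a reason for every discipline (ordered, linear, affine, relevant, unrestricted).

usage: q ×1, h ×1, r (λ-bound) ×0, f (λ-bound) ×0, g (λ-bound) ×0
order of uses: h, q
typing: well-typed at (R → R) → R
ordered: ✗ — r, f, g left unused
linear: ✗ — r, f, g left unused
affine: ✓ — q, h, r, f, g: no repeats, contraction unneeded
relevant: ✗ — r, f, g left unused
unrestricted: ✓ — well-typed at (R → R) → R; no restrictions here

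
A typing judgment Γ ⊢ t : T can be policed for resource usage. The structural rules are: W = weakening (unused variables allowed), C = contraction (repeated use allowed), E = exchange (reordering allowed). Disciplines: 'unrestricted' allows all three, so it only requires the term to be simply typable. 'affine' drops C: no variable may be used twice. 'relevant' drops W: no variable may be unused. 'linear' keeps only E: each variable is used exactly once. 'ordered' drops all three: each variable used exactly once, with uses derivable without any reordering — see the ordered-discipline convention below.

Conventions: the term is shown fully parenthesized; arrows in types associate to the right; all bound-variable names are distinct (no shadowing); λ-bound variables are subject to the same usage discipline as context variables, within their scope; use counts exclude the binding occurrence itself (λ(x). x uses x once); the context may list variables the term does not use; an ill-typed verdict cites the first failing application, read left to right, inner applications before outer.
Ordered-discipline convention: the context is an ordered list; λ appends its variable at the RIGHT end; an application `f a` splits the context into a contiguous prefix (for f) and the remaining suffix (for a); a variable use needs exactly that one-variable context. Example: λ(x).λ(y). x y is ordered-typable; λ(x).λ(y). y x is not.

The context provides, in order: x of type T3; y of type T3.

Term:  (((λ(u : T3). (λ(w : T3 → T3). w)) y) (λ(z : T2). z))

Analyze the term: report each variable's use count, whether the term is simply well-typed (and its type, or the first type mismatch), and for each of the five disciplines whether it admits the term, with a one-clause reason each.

variable uses: x=0; y=1; u [bound]=0; w [bound]=1; z [bound]=1
order of uses: w, y, z
typing: ill-typed: argument of type T2 → T2 where T3 → T3 is required
ordered: ✗, not simply typable
linear: ✗, fails simple typing
affine: ✗, a type mismatch blocks all five
relevant: ✗, the type mismatch rejects it
unrestricted: ✗, not simply typable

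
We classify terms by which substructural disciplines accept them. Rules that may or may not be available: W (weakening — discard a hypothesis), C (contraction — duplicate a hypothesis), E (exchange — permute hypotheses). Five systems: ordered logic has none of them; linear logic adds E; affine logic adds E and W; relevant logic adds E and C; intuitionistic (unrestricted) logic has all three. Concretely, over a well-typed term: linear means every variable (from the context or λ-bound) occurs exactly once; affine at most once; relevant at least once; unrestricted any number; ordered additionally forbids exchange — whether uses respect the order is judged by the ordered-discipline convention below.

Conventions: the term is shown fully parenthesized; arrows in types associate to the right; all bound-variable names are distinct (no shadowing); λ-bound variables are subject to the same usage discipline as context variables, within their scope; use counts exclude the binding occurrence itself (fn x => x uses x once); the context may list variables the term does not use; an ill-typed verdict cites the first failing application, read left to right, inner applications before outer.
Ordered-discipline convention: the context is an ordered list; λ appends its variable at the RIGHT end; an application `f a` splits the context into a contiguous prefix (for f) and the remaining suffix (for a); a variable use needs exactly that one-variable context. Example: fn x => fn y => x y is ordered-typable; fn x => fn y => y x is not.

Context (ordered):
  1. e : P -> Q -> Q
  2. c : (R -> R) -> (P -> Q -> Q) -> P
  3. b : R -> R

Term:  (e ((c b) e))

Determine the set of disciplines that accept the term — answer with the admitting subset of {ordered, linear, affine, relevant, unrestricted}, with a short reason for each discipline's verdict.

admitted by: relevant, unrestricted
use counts: e: 2×; c: 1×; b: 1×
uses in reading order: e, c, b, e
typing: ✓ — Q -> Q
ordered ✗ (repeated use of e ×2)
linear ✗ (repeated use of e ×2)
affine ✗ (repeated use of e ×2)
relevant ✓ (at least one use each (e, c, b))
unrestricted ✓ (typability at Q -> Q is all that's needed)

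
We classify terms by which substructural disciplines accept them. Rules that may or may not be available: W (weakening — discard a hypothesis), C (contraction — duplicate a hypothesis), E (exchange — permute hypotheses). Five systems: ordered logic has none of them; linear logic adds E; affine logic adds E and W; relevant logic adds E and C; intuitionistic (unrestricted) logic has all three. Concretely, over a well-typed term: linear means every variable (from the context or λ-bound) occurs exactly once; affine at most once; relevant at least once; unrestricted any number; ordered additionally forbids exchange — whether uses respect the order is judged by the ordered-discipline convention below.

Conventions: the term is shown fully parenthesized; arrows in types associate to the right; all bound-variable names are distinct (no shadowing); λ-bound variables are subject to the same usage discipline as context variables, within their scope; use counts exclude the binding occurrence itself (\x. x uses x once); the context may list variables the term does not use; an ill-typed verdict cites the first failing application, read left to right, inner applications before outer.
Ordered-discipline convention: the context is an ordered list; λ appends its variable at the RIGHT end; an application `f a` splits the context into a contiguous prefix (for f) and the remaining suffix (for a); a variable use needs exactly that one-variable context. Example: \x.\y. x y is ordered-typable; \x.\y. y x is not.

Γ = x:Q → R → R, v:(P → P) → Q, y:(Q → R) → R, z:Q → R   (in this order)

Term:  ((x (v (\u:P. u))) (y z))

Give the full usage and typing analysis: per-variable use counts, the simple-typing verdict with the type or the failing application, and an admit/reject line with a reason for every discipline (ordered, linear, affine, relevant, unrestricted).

usage: x=1, v=1, y=1, z=1, u (λ-bound)=1
use order (left to right): x, v, u, y, z
typing: well-typed at R
ordered: ✓ — x, v, y, z, u once each; derivable with no W/C/E
linear: ✓ — x, v, y, z, u: one use apiece
affine: ✓ — no duplicate uses among x, v, y, z, u
relevant: ✓ — at least one use each (x, v, y, z, u)
unrestricted: ✓ — typability at R is all that's needed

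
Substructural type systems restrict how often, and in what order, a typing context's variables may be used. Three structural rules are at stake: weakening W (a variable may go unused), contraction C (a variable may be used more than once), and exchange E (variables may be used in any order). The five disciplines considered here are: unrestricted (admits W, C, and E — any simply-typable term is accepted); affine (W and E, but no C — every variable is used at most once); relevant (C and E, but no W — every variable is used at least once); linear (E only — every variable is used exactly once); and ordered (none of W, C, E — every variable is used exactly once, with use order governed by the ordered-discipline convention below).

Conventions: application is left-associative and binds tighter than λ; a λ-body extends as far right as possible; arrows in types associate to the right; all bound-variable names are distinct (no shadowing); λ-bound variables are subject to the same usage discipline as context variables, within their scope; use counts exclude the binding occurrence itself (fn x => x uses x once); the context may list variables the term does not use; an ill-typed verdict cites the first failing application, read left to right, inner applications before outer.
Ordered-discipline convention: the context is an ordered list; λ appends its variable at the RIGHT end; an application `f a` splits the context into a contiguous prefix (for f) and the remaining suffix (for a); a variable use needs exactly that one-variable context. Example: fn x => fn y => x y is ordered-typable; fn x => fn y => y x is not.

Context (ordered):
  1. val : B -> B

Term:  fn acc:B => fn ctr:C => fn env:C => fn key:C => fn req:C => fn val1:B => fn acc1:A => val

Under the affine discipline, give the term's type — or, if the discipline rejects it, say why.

term : B -> C -> C -> C -> C -> B -> A -> B -> B
counts: val ×1; acc [bound] ×0; ctr [bound] ×0; env [bound] ×0; key [bound] ×0; req [bound] ×0; val1 [bound] ×0; acc1 [bound] ×0
use order (left to right): val
typing: well-typed at B -> C -> C -> C -> C -> B -> A -> B -> B
per-discipline verdicts: ordered ✗ | linear ✗ | affine ✓ | relevant ✗ | unrestricted ✓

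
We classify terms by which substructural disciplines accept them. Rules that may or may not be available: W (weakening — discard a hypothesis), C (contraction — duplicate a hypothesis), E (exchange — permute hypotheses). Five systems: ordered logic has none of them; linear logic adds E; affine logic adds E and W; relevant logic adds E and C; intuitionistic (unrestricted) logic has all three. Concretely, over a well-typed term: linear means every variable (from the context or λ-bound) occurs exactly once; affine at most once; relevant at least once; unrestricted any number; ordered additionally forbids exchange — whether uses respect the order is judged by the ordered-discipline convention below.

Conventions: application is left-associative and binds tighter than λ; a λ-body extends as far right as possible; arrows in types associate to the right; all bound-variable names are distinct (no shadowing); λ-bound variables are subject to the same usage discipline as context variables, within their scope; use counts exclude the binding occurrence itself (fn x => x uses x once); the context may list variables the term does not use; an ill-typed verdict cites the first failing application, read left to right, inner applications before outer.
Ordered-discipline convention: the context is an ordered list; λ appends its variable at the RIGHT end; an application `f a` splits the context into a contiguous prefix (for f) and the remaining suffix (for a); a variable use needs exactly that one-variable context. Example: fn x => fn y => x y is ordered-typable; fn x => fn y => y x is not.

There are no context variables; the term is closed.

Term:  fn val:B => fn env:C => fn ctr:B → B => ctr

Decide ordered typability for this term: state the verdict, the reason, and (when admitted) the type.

no — val, env never used (weakening)
counts: val (λ-bound): 0; env (λ-bound): 0; ctr (λ-bound): 1
use order (left to right): ctr
typing: ✓ — B → C → (B → B) → B → B
summary: ordered ✗ | linear ✗ | affine ✓ | relevant ✗ | unrestricted ✓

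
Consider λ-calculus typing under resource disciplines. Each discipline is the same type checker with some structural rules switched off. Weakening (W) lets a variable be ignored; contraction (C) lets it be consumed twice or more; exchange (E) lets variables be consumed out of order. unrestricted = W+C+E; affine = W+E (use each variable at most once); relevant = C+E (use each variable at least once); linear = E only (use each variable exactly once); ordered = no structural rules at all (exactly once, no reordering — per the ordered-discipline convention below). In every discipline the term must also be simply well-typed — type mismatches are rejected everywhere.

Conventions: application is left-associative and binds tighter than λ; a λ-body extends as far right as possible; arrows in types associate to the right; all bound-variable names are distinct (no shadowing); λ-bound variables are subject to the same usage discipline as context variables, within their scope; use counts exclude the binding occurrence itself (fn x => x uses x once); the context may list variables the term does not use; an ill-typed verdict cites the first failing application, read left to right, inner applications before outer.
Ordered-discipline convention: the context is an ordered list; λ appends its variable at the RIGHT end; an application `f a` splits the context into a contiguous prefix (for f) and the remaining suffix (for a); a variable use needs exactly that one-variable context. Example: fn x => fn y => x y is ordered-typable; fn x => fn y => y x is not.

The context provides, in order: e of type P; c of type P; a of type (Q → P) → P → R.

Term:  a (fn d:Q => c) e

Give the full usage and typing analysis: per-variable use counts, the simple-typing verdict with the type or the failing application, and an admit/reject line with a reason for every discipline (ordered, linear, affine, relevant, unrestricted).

use counts: e: 1; c: 1; a: 1; d [bound]: 0
uses in reading order: a, c, e
typing: ✓ — R
ordered: ✗, d left unused
linear: ✗, d left unused
affine: ✓, at most one use each (e, c, a, d)
relevant: ✗, d left unused
unrestricted: ✓, simply typable at R; W, C, E all held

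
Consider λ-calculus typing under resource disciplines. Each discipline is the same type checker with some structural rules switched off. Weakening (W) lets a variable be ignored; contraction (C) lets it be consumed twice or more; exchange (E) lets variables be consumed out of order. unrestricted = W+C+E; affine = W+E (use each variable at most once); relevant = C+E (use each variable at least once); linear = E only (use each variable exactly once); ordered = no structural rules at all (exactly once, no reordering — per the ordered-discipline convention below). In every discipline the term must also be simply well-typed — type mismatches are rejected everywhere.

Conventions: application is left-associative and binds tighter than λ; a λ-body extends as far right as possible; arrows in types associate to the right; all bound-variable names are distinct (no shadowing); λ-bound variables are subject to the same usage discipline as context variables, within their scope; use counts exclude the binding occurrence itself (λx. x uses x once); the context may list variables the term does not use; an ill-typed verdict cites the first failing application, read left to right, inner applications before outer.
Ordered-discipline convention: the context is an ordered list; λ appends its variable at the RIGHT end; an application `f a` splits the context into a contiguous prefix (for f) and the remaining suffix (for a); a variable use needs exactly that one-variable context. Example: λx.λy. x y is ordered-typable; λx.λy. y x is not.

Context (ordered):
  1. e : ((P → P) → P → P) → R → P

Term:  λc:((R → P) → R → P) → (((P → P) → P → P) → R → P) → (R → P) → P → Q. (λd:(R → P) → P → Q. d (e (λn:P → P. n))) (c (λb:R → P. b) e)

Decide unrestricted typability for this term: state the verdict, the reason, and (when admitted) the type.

yes — simply typable at (((R → P) → R → P) → (((P → P) → P → P) → R → P) → (R → P) → P → Q) → P → Q; W, C, E all held; term : (((R → P) → R → P) → (((P → P) → P → P) → R → P) → (R → P) → P → Q) → P → Q
usage: e ×2, c (λ-bound) ×1, d (λ-bound) ×1, n (λ-bound) ×1, b (λ-bound) ×1
use order (left to right): d, e, n, c, b, e
typing: well-typed — term : (((R → P) → R → P) → (((P → P) → P → P) → R → P) → (R → P) → P → Q) → P → Q
all disciplines: ordered ✗ | linear ✗ | affine ✗ | relevant ✓ | unrestricted ✓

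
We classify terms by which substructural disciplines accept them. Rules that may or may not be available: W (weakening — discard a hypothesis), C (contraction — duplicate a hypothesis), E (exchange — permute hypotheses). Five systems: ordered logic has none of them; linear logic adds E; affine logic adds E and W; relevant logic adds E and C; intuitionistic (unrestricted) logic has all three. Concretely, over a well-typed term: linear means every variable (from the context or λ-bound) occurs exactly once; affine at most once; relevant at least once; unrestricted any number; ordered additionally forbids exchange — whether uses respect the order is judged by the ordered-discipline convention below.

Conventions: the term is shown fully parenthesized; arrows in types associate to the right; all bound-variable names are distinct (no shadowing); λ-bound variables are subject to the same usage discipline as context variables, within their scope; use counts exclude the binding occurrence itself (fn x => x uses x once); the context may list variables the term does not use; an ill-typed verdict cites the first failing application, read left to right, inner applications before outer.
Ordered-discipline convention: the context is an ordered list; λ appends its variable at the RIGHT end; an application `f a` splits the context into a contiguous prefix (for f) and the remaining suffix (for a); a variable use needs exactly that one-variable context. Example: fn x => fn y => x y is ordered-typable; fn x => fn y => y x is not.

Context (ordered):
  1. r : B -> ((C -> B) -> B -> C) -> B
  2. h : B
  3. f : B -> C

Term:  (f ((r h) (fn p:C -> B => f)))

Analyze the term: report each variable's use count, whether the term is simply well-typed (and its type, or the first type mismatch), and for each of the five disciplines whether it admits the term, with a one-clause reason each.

counts: r: 1, h: 1, f: 2, p [bound]: 0
use order (left to right): f, r, h, f
typing: the term checks, with type C
ordered ✗ (repeated use of f ×2; p left unused)
linear ✗ (repeated use of f ×2; p left unused)
affine ✗ (repeated use of f ×2)
relevant ✗ (p left unused)
unrestricted ✓ (well-typed at C; no restrictions here)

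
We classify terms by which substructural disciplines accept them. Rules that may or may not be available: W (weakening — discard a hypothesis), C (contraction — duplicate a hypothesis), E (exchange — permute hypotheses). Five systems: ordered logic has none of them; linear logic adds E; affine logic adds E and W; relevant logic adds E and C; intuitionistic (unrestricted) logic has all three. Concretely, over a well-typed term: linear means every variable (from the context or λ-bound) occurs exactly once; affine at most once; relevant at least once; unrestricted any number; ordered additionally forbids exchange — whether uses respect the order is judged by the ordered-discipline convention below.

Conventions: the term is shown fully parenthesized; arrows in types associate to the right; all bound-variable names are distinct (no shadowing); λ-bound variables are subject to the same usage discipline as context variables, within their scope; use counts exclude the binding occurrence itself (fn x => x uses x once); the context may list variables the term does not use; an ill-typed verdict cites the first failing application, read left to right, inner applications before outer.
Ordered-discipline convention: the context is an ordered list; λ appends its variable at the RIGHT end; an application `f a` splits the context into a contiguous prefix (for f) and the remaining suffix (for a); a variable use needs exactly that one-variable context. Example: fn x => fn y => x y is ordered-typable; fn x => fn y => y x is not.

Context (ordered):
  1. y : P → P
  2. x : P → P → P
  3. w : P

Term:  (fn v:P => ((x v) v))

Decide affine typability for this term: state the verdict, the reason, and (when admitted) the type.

no — uses contraction: v ×2
use counts: y: 0; x: 1; w: 0; v (λ-bound): 2
use order (left to right): x, v, v
typing: ✓ — P → P
per-discipline verdicts: ordered ✗, linear ✗, affine ✗, relevant ✗, unrestricted ✓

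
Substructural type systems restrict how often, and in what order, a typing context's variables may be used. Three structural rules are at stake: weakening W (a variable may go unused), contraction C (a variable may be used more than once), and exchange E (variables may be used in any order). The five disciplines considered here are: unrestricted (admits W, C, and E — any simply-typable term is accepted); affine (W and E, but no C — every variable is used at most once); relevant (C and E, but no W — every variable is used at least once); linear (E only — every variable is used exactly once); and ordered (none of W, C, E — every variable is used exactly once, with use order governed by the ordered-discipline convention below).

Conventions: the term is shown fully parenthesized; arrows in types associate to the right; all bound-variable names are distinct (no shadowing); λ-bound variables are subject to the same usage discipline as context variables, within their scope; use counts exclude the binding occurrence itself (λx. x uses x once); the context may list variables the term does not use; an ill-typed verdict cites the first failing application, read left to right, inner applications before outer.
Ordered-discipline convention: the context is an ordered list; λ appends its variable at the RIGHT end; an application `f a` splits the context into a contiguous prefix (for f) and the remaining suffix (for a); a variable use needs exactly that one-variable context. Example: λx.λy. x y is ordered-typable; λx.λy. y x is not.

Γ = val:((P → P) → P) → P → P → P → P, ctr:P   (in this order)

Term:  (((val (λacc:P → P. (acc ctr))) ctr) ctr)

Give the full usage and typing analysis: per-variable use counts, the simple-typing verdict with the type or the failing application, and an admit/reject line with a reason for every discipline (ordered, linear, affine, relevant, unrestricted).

use counts: val=1; ctr=3; acc (λ-bound)=1
left-to-right use order: val, acc, ctr, ctr, ctr
typing: ✓ — P → P
ordered ✗ (ctr ×3 used more than once (contraction))
linear ✗ (ctr ×3 used more than once (contraction))
affine ✗ (ctr ×3 used more than once (contraction))
relevant ✓ (val, ctr, acc: all used, weakening unneeded)
unrestricted ✓ (well-typed at P → P; no restrictions here)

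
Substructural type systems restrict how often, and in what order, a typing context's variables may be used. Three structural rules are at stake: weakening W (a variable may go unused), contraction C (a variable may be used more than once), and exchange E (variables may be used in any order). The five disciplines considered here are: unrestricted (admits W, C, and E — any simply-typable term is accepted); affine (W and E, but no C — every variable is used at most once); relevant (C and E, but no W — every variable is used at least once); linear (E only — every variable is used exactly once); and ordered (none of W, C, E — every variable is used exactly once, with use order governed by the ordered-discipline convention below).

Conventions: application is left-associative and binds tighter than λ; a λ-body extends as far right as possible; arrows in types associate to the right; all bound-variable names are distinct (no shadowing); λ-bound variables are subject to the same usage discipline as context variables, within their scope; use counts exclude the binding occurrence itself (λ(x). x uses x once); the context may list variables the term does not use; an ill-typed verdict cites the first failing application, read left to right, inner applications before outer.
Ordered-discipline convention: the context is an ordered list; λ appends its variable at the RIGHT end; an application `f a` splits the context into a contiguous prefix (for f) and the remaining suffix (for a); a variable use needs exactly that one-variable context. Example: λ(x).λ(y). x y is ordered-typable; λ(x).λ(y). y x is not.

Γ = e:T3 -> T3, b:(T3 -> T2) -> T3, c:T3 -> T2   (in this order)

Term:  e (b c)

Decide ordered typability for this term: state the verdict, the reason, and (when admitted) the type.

yes — e, b, c: once each, no exchange needed; term : T3
use counts: e=1; b=1; c=1
left-to-right use order: e, b, c
typing: ✓ — T3
all disciplines: ordered ✓ | linear ✓ | affine ✓ | relevant ✓ | unrestricted ✓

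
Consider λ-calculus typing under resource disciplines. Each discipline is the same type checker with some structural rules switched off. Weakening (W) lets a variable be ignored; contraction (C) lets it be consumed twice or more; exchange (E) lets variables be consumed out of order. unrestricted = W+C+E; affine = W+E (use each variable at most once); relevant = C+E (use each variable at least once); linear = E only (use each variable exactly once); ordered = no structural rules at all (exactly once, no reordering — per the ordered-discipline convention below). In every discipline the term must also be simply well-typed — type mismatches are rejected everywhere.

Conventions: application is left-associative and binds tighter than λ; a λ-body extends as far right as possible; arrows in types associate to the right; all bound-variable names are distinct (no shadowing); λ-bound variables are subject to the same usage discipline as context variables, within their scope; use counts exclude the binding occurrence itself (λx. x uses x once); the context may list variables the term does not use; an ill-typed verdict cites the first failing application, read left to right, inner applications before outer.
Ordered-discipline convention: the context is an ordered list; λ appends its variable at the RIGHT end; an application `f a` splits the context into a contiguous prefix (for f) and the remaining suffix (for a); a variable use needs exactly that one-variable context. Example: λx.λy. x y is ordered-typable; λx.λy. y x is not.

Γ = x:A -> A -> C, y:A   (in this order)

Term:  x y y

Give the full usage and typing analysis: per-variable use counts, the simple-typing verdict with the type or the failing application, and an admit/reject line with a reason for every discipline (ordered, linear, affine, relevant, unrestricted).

counts: x: 1, y: 2
uses in reading order: x, y, y
typing: ✓ — C
ordered ✗ (y ×2 used more than once (contraction))
linear ✗ (y ×2 used more than once (contraction))
affine ✗ (y ×2 used more than once (contraction))
relevant ✓ (every one of x, y appears)
unrestricted ✓ (typability at C is all that's needed)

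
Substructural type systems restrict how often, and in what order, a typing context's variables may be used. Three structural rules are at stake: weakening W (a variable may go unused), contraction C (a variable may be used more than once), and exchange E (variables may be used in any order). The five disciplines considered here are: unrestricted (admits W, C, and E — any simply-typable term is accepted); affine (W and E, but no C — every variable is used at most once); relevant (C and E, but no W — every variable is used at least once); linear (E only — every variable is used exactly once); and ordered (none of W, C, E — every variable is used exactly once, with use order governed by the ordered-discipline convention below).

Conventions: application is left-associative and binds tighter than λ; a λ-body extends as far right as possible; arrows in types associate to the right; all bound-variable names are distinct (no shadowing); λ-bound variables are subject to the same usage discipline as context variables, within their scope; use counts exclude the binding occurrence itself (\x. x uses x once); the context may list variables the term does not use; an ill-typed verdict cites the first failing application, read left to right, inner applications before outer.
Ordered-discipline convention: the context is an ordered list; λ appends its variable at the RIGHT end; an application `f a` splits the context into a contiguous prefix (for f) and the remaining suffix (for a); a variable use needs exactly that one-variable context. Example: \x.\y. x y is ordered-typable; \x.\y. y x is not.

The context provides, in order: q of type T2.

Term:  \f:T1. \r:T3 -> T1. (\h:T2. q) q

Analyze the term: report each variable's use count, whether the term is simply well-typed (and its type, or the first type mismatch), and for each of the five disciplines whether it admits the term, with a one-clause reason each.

usage: q: 2×, f (λ-bound): 0×, r (λ-bound): 0×, h (λ-bound): 0×
left-to-right use order: q, q
typing: ✓ — T1 -> (T3 -> T1) -> T2
ordered ✗ (repeated use of q ×2; f, r, h never used (weakening))
linear ✗ (repeated use of q ×2; f, r, h never used (weakening))
affine ✗ (repeated use of q ×2)
relevant ✗ (f, r, h never used (weakening))
unrestricted ✓ (typability at T1 -> (T3 -> T1) -> T2 is all that's needed)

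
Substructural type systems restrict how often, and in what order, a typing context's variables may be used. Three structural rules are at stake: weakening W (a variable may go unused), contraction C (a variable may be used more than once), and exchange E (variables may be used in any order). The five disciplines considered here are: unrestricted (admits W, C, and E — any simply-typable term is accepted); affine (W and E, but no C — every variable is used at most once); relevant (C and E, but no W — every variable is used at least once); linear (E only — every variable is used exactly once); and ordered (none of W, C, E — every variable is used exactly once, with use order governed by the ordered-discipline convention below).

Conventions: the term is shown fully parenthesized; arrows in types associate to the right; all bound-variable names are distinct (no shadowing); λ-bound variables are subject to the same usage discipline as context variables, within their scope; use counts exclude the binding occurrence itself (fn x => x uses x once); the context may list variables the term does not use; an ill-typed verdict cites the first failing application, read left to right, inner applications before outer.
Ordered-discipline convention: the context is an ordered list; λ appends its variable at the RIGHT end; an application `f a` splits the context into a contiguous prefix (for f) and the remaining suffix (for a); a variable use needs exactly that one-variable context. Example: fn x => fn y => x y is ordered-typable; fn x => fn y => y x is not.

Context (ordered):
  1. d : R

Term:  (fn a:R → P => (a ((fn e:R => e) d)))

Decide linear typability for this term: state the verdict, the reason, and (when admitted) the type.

yes — each of d, a, e used exactly once; term : (R → P) → P
variable uses: d ×1, a [bound] ×1, e [bound] ×1
left-to-right use order: a, e, d
typing: well-typed at (R → P) → P
summary: ordered ✗; linear ✓; affine ✓; relevant ✓; unrestricted ✓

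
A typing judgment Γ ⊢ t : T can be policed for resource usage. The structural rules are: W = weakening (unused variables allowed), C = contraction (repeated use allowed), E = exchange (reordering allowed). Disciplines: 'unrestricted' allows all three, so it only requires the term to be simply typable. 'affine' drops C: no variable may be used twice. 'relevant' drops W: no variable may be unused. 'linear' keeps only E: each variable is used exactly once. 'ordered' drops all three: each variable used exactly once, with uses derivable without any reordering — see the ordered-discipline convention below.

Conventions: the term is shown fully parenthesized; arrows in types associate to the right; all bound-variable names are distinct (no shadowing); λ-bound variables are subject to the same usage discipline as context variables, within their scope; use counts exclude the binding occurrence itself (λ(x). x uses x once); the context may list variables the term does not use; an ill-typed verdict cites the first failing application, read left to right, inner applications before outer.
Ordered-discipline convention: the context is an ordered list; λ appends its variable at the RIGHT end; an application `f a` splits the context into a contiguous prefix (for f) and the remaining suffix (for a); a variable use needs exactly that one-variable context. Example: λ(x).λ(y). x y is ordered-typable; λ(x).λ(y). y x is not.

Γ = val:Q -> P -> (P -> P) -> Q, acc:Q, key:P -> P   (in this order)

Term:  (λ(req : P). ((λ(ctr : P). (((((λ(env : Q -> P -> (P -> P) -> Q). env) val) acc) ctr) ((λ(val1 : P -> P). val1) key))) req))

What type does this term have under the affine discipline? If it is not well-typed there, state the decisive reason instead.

term : P -> Q
use counts: val: 1, acc: 1, key: 1, req [bound]: 1, ctr [bound]: 1, env [bound]: 1, val1 [bound]: 1
use order (left to right): env, val, acc, ctr, val1, key, req
typing: well-typed at P -> Q
per-discipline verdicts: ordered ✗, linear ✓, affine ✓, relevant ✓, unrestricted ✓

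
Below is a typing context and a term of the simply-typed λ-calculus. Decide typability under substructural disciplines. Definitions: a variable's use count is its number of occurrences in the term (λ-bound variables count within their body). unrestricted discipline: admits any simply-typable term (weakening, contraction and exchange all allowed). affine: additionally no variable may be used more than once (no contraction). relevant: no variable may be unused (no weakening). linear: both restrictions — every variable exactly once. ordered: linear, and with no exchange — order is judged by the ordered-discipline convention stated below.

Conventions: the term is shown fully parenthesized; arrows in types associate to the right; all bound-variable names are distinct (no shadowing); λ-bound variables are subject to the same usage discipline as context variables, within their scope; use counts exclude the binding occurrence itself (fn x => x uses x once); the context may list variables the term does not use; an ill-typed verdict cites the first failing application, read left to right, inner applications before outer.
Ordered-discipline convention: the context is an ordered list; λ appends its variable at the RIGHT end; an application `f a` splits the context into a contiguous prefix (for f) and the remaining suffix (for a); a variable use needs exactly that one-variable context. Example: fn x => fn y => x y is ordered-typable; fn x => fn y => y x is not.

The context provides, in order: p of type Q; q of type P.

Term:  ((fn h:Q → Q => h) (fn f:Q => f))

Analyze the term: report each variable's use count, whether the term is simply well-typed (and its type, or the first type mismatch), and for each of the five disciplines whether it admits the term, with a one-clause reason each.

variable uses: p ×0; q ×0; h (λ-bound) ×1; f (λ-bound) ×1
left-to-right use order: h, f
typing: ✓ — Q → Q
ordered ✗ (p, q left unused)
linear ✗ (p, q left unused)
affine ✓ (at most one use each (p, q, h, f))
relevant ✗ (p, q left unused)
unrestricted ✓ (typability at Q → Q is all that's needed)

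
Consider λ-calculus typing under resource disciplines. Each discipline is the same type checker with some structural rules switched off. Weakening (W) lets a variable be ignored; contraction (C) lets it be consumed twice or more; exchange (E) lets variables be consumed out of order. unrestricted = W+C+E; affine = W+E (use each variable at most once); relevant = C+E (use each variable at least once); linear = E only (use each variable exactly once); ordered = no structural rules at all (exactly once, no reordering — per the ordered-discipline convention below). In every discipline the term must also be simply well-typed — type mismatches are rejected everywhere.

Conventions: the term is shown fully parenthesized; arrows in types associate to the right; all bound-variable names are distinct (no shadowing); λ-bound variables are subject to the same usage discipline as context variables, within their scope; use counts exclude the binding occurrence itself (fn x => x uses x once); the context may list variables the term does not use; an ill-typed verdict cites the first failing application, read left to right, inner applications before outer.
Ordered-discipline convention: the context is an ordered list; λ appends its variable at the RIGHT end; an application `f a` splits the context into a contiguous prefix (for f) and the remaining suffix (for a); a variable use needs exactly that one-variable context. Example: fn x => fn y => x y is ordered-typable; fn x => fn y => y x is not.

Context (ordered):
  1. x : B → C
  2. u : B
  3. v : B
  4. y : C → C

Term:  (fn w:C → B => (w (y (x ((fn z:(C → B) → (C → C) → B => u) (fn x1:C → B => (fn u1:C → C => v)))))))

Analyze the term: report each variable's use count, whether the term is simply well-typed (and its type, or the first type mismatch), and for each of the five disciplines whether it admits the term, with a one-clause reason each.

use counts: x: 1; u: 1; v: 1; y: 1; w (bound): 1; z (bound): 0; x1 (bound): 0; u1 (bound): 0
uses in reading order: w, y, x, u, v
typing: well-typed at (C → B) → B
ordered ✗ (z, x1, u1 never used (weakening))
linear ✗ (z, x1, u1 never used (weakening))
affine ✓ (at most one use each (x, u, v, y, w, z, x1, u1))
relevant ✗ (z, x1, u1 never used (weakening))
unrestricted ✓ (well-typed at (C → B) → B; no restrictions here)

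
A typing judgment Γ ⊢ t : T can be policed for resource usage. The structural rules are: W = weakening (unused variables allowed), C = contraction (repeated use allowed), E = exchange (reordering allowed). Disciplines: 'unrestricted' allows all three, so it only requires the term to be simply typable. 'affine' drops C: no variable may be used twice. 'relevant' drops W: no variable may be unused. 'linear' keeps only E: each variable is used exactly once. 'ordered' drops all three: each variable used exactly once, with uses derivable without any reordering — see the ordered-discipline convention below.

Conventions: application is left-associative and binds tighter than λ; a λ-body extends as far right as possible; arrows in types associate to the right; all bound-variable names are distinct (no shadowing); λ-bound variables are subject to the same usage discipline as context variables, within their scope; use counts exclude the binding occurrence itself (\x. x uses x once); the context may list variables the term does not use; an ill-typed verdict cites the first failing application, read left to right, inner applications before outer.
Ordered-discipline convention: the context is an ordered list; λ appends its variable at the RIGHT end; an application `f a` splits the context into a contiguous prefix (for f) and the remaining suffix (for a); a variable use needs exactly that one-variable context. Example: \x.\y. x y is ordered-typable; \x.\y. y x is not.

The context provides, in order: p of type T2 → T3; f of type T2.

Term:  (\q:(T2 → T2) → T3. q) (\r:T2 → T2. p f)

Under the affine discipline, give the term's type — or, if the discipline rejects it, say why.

term : (T2 → T2) → T3
usage: p=1, f=1, q (bound)=1, r (bound)=0
uses in reading order: q, p, f
typing: the term checks, with type (T2 → T2) → T3
summary: ordered ✗ · linear ✗ · affine ✓ · relevant ✗ · unrestricted ✓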